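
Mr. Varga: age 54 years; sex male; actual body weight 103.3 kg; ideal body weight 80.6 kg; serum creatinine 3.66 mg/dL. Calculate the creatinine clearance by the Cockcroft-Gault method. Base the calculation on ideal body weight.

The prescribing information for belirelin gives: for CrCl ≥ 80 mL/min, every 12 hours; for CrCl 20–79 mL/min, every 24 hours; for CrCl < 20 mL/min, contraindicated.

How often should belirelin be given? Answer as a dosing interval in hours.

every 24 hours

CrCl = (140 − 54) × 80.6 / (72 × 3.66) = 6931.6 / 263.52 ≈ 26.3 mL/min
CrCl ≈ 26 mL/min → bracket 20–79 mL/min → every 24 hours.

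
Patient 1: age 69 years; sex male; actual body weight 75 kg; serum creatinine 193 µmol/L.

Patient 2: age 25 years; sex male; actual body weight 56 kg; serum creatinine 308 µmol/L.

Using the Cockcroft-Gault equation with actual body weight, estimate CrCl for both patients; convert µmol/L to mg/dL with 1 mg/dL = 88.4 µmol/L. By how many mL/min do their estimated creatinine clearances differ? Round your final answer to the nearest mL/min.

8 mL/min

Patient 1: SCr = 193 / 88.4 = 2.183 mg/dL
Patient 1: CrCl = (140 − 69) × 75 / (72 × 2.183) = 5325.0 / 157.18 ≈ 33.9 mL/min
Patient 2: SCr = 308 / 88.4 = 3.484 mg/dL
Patient 2: CrCl = (140 − 25) × 56 / (72 × 3.484) = 6440.0 / 250.85 ≈ 25.7 mL/min
|33.9 − 25.7| = 8.2 mL/min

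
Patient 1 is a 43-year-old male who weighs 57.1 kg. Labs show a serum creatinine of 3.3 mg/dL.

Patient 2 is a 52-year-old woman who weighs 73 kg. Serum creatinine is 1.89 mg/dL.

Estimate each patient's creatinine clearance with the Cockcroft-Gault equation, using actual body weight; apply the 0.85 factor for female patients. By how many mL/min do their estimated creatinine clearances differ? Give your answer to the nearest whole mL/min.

17 mL/min

Patient 1: CrCl = (140 − 43) × 57.1 / (72 × 3.3) = 5538.7 / 237.60 ≈ 23.3 mL/min
Patient 2: CrCl = (140 − 52) × 73 / (72 × 1.89) × 0.85 = 6424.0 / 136.08 × 0.85 ≈ 40.1 mL/min
|23.3 − 40.1| = 16.8 mL/min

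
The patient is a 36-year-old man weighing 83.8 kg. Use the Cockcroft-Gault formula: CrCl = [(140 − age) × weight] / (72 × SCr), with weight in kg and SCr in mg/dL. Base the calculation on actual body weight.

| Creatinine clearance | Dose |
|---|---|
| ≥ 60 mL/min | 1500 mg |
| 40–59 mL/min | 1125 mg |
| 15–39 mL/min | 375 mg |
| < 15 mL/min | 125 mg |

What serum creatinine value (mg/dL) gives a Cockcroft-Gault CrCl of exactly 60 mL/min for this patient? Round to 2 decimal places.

2.02 mg/dL

Standard dose requires CrCl ≥ 60 mL/min.
Set (140 − 36) × 83.8 / (72 × SCr) = 60
SCr = (140 − 36) × 83.8 / (72 × 60) = 2.017 mg/dL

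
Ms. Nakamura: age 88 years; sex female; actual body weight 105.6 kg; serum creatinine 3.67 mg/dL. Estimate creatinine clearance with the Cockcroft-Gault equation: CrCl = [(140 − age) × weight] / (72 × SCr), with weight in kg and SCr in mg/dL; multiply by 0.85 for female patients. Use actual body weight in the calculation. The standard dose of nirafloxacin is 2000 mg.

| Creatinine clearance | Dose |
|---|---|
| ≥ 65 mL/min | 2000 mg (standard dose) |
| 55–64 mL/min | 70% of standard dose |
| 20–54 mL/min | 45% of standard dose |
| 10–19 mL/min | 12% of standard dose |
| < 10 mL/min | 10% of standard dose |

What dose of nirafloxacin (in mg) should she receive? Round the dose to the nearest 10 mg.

240 mg

CrCl = (140 − 88) × 105.6 / (72 × 3.67) × 0.85 = 5491.2 / 264.24 × 0.85 ≈ 17.7 mL/min
CrCl ≈ 18 mL/min → bracket 10–19 mL/min.
12% of 2000 mg = 240 mg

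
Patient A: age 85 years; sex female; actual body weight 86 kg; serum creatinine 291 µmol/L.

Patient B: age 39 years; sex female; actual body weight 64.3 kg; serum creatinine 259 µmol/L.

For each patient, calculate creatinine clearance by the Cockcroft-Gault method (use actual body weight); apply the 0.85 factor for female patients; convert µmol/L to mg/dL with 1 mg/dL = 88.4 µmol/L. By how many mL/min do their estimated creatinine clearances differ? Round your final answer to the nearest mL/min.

Patient A: SCr = 291 / 88.4 = 3.292 mg/dL
Patient A: CrCl = (140 − 85) × 86 / (72 × 3.292) × 0.85 = 4730.0 / 237.02 × 0.85 ≈ 17.0 mL/min
Patient B: SCr = 259 / 88.4 = 2.93 mg/dL
Patient B: CrCl = (140 − 39) × 64.3 / (72 × 2.93) × 0.85 = 6494.3 / 210.96 × 0.85 ≈ 26.2 mL/min
|17.0 − 26.2| = 9.2 mL/min

9 mL/min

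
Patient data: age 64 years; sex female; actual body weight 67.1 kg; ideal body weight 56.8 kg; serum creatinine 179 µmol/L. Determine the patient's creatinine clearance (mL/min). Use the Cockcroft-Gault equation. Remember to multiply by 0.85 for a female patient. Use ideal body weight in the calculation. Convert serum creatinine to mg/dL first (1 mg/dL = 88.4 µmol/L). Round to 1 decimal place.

25.2 mL/min

SCr = 179 / 88.4 = 2.025 mg/dL
CrCl = (140 − 64) × 56.8 / (72 × 2.025) × 0.85 = 4316.8 / 145.80 × 0.85 ≈ 25.2 mL/min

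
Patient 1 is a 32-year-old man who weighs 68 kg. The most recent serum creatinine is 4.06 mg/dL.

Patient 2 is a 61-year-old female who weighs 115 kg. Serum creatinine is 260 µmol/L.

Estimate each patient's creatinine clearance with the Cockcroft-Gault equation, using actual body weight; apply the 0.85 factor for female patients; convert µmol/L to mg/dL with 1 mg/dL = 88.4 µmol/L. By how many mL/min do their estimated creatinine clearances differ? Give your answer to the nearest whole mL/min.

11 mL/min

Patient 1: CrCl = (140 − 32) × 68 / (72 × 4.06) = 7344.0 / 292.32 ≈ 25.1 mL/min
Patient 2: SCr = 260 / 88.4 = 2.941 mg/dL
Patient 2: CrCl = (140 − 61) × 115 / (72 × 2.941) × 0.85 = 9085.0 / 211.75 × 0.85 ≈ 36.5 mL/min
|25.1 − 36.5| = 11.4 mL/min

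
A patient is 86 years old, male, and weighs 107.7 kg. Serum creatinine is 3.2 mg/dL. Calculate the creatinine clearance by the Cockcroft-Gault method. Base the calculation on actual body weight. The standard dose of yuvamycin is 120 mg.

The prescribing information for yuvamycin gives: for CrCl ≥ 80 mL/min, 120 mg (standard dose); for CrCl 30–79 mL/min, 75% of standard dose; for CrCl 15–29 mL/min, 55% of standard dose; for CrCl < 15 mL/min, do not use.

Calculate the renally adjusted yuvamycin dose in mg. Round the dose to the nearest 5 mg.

65 mg

CrCl = (140 − 86) × 107.7 / (72 × 3.2) = 5815.8 / 230.40 ≈ 25.2 mL/min
CrCl ≈ 25 mL/min → bracket 15–29 mL/min.
55% of 120 mg = 66 mg → 65 mg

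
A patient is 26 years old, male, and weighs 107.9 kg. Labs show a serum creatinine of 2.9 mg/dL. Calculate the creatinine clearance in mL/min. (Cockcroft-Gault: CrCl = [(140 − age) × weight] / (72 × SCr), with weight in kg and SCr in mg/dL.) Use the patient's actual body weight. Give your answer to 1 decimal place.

58.9 mL/min

CrCl = (140 − 26) × 107.9 / (72 × 2.9) = 12300.6 / 208.80 ≈ 58.9 mL/min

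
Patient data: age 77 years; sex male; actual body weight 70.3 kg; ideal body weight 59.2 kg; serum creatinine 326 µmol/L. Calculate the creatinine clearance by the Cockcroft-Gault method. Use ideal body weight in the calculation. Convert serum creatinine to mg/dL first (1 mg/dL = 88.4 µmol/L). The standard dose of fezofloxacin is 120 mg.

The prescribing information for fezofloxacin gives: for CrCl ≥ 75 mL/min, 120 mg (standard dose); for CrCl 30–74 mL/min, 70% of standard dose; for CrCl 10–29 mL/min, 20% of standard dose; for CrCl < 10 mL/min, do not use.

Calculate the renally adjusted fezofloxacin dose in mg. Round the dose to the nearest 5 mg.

SCr = 326 / 88.4 = 3.688 mg/dL
CrCl = (140 − 77) × 59.2 / (72 × 3.688) = 3729.6 / 265.54 ≈ 14.0 mL/min
CrCl ≈ 14 mL/min → bracket 10–29 mL/min.
20% of 120 mg = 24 mg → 25 mg

25 mg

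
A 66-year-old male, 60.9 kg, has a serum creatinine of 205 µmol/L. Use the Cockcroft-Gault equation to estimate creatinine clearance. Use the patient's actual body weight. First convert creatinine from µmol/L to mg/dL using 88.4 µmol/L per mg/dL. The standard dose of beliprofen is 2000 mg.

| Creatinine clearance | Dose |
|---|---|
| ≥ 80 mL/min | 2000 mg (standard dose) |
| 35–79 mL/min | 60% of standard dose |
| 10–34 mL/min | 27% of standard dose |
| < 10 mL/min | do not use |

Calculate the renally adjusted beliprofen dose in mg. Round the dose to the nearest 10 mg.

540 mg

SCr = 205 / 88.4 = 2.319 mg/dL
CrCl = (140 − 66) × 60.9 / (72 × 2.319) = 4506.6 / 166.97 ≈ 27.0 mL/min
CrCl ≈ 27 mL/min → bracket 10–34 mL/min.
27% of 2000 mg = 540 mg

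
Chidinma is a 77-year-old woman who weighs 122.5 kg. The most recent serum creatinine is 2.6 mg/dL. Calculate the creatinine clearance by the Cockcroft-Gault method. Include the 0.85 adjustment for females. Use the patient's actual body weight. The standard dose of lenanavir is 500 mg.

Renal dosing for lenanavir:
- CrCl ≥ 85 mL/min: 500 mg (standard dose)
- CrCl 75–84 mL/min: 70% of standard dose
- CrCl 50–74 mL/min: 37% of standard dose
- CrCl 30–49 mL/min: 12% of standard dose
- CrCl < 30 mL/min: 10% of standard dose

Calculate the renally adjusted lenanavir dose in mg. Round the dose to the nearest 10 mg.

60 mg

CrCl = (140 − 77) × 122.5 / (72 × 2.6) × 0.85 = 7717.5 / 187.20 × 0.85 ≈ 35.0 mL/min
CrCl ≈ 35 mL/min → bracket 30–49 mL/min.
12% of 500 mg = 60 mg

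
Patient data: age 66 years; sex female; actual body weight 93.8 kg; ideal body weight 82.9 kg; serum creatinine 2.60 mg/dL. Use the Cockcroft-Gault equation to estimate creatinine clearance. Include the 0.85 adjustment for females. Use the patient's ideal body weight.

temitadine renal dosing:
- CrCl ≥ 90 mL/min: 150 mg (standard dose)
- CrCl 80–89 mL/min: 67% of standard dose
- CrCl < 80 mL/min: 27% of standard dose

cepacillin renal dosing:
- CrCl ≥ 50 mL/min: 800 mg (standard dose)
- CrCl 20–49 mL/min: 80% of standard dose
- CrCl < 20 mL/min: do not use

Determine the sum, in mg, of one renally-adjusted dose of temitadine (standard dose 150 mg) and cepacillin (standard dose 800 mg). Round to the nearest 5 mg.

680 mg

CrCl = (140 − 66) × 82.9 / (72 × 2.6) × 0.85 = 6134.6 / 187.20 × 0.85 ≈ 27.9 mL/min
CrCl ≈ 28 mL/min.
temitadine: < 80 mL/min → 27% of 150 mg = 40.5 mg.
cepacillin: 20–49 mL/min → 80% of 800 mg = 640 mg.
Total = 40.5 + 640 = 680.5 mg.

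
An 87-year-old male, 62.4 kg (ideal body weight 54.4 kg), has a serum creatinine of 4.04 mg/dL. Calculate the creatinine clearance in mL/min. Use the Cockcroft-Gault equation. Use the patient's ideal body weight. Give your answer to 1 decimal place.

CrCl = (140 − 87) × 54.4 / (72 × 4.04) = 2883.2 / 290.88 ≈ 9.9 mL/min

9.9 mL/min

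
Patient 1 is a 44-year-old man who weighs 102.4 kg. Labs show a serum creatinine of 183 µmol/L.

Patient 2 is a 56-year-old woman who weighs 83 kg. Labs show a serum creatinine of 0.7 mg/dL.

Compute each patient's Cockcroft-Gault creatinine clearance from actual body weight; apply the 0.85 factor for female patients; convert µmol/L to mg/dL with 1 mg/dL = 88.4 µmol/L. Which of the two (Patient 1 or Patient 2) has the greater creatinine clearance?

Patient 2

Patient 1: SCr = 183 / 88.4 = 2.07 mg/dL
Patient 1: CrCl = (140 − 44) × 102.4 / (72 × 2.07) = 9830.4 / 149.04 ≈ 66.0 mL/min
Patient 2: CrCl = (140 − 56) × 83 / (72 × 0.7) × 0.85 = 6972.0 / 50.40 × 0.85 ≈ 117.6 mL/min
66.0 vs 117.6 mL/min → Patient 2 is higher.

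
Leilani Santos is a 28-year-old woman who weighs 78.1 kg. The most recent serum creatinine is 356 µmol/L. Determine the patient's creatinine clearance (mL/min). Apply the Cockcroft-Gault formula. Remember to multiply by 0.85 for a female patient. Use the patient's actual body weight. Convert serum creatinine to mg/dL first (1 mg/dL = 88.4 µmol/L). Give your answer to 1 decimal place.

25.6 mL/min

SCr = 356 / 88.4 = 4.027 mg/dL
CrCl = (140 − 28) × 78.1 / (72 × 4.027) × 0.85 = 8747.2 / 289.94 × 0.85 ≈ 25.6 mL/min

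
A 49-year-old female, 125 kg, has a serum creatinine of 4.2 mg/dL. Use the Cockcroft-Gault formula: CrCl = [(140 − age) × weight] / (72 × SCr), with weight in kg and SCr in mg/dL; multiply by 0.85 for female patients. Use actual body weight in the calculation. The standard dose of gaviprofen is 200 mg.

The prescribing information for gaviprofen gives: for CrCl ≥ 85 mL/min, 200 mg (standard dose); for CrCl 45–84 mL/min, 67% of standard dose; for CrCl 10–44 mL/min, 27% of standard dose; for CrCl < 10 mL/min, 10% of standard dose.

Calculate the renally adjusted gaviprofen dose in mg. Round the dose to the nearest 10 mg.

CrCl = (140 − 49) × 125 / (72 × 4.2) × 0.85 = 11375.0 / 302.40 × 0.85 ≈ 32.0 mL/min
CrCl ≈ 32 mL/min → bracket 10–44 mL/min.
27% of 200 mg = 54 mg → 50 mg

50 mg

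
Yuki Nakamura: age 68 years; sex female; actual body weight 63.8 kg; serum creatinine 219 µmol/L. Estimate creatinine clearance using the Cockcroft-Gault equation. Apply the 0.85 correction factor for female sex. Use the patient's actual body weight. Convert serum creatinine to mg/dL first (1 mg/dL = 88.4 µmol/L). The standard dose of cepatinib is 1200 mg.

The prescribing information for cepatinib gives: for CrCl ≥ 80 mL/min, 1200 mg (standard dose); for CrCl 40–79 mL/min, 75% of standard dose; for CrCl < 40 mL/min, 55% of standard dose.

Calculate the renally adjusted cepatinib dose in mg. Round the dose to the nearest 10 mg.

SCr = 219 / 88.4 = 2.477 mg/dL
CrCl = (140 − 68) × 63.8 / (72 × 2.477) × 0.85 = 4593.6 / 178.34 × 0.85 ≈ 21.9 mL/min
CrCl ≈ 22 mL/min → bracket < 40 mL/min.
55% of 1200 mg = 660 mg

660 mg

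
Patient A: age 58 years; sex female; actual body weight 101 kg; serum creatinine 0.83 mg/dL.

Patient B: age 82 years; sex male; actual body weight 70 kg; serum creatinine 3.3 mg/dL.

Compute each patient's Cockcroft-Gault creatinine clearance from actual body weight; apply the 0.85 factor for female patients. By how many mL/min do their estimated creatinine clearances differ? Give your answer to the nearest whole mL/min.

Patient A: CrCl = (140 − 58) × 101 / (72 × 0.83) × 0.85 = 8282.0 / 59.76 × 0.85 ≈ 117.8 mL/min
Patient B: CrCl = (140 − 82) × 70 / (72 × 3.3) = 4060.0 / 237.60 ≈ 17.1 mL/min
|117.8 − 17.1| = 100.7 mL/min

101 mL/min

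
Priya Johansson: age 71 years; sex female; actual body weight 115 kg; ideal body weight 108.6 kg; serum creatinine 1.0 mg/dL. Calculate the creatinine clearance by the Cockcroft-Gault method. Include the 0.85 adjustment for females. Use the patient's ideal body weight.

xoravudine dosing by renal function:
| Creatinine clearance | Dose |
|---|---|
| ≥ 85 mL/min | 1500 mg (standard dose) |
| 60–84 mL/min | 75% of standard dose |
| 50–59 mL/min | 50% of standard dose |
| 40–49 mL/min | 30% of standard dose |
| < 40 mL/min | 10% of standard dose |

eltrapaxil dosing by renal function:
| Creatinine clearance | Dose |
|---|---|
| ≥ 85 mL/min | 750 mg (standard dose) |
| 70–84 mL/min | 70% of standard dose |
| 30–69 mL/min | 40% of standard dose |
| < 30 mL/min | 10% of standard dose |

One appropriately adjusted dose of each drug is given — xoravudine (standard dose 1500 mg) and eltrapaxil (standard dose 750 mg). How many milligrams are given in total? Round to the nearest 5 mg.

CrCl = (140 − 71) × 108.6 / (72 × 1) × 0.85 = 7493.4 / 72.00 × 0.85 ≈ 88.5 mL/min
CrCl ≈ 88 mL/min.
xoravudine: ≥ 85 mL/min → 100% of 1500 mg = 1500 mg.
eltrapaxil: ≥ 85 mL/min → 100% of 750 mg = 750 mg.
Total = 1500 + 750 = 2250 mg.

2250 mg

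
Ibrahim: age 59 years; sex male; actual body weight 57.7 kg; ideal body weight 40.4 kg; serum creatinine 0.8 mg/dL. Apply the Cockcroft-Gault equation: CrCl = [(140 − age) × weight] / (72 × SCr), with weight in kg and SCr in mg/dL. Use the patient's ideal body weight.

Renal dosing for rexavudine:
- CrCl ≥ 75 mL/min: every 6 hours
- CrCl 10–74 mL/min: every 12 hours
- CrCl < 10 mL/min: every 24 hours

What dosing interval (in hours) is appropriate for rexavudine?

CrCl = (140 − 59) × 40.4 / (72 × 0.8) = 3272.4 / 57.60 ≈ 56.8 mL/min
CrCl ≈ 57 mL/min → bracket 10–74 mL/min → every 12 hours.

every 12 hours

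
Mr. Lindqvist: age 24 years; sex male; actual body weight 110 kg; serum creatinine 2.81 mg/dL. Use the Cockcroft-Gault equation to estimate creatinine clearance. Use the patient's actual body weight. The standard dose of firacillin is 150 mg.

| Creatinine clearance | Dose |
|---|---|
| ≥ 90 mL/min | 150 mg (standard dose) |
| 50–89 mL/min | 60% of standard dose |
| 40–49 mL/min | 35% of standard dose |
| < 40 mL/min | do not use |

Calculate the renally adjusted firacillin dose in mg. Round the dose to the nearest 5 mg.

90 mg

CrCl = (140 − 24) × 110 / (72 × 2.81) = 12760.0 / 202.32 ≈ 63.1 mL/min
CrCl ≈ 63 mL/min → bracket 50–89 mL/min.
60% of 150 mg = 90 mg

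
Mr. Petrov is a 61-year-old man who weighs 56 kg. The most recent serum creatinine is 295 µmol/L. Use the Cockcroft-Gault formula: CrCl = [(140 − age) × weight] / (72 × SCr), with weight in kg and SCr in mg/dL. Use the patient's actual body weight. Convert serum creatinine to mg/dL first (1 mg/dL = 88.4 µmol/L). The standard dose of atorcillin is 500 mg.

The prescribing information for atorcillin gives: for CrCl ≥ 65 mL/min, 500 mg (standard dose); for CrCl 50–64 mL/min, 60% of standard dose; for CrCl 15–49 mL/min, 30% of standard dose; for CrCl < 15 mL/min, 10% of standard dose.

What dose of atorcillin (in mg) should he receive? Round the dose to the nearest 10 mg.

150 mg

SCr = 295 / 88.4 = 3.337 mg/dL
CrCl = (140 − 61) × 56 / (72 × 3.337) = 4424.0 / 240.26 ≈ 18.4 mL/min
CrCl ≈ 18 mL/min → bracket 15–49 mL/min.
30% of 500 mg = 150 mg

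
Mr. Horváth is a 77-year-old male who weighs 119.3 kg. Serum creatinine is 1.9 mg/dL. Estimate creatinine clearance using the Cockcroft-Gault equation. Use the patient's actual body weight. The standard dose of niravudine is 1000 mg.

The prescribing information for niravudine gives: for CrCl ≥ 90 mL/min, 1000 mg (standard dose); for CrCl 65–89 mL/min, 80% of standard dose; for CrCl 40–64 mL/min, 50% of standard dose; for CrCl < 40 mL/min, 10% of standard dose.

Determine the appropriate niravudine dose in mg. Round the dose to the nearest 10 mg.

CrCl = (140 − 77) × 119.3 / (72 × 1.9) = 7515.9 / 136.80 ≈ 54.9 mL/min
CrCl ≈ 55 mL/min → bracket 40–64 mL/min.
50% of 1000 mg = 500 mg

500 mg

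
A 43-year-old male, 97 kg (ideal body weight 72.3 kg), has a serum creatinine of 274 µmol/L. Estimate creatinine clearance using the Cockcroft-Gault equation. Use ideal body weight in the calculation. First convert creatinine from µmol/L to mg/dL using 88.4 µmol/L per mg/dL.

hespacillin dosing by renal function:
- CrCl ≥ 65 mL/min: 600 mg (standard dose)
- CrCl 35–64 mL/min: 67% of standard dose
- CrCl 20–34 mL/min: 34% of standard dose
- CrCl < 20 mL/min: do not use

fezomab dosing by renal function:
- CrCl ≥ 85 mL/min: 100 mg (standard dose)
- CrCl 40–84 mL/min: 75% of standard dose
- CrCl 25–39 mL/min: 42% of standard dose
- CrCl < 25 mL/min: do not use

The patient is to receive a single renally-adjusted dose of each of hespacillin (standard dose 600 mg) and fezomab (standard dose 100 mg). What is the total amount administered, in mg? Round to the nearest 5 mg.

SCr = 274 / 88.4 = 3.1 mg/dL
CrCl = (140 − 43) × 72.3 / (72 × 3.1) = 7013.1 / 223.20 ≈ 31.4 mL/min
CrCl ≈ 31 mL/min.
hespacillin: 20–34 mL/min → 34% of 600 mg = 204 mg.
fezomab: 25–39 mL/min → 42% of 100 mg = 42 mg.
Total = 204 + 42 = 246 mg.

245 mg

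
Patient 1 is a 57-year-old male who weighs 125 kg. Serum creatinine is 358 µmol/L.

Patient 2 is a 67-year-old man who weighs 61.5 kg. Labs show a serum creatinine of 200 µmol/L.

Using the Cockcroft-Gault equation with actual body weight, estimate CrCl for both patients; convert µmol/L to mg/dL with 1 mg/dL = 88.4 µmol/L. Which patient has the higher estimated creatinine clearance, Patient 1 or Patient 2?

Patient 1

Patient 1: SCr = 358 / 88.4 = 4.05 mg/dL
Patient 1: CrCl = (140 − 57) × 125 / (72 × 4.05) = 10375.0 / 291.60 ≈ 35.6 mL/min
Patient 2: SCr = 200 / 88.4 = 2.262 mg/dL
Patient 2: CrCl = (140 − 67) × 61.5 / (72 × 2.262) = 4489.5 / 162.86 ≈ 27.6 mL/min
35.6 vs 27.6 mL/min → Patient 1 is higher.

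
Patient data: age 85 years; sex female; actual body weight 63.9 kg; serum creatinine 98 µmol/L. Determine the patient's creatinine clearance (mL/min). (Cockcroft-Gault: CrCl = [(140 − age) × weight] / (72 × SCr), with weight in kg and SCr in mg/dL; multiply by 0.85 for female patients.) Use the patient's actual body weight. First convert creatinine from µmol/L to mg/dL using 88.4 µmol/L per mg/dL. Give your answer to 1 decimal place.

SCr = 98 / 88.4 = 1.109 mg/dL
CrCl = (140 − 85) × 63.9 / (72 × 1.109) × 0.85 = 3514.5 / 79.85 × 0.85 ≈ 37.4 mL/min

37.4 mL/min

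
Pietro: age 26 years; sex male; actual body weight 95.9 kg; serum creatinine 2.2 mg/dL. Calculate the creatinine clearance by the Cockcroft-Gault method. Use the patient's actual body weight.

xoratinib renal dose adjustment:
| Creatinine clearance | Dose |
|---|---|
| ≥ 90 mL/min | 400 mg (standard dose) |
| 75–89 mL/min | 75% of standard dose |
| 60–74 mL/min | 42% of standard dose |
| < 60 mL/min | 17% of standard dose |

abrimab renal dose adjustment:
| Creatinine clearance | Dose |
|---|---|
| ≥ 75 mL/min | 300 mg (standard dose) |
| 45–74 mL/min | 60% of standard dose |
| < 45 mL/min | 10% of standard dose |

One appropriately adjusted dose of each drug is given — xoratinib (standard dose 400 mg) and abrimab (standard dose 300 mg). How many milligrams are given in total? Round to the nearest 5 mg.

350 mg

CrCl = (140 − 26) × 95.9 / (72 × 2.2) = 10932.6 / 158.40 ≈ 69.0 mL/min
CrCl ≈ 69 mL/min.
xoratinib: 60–74 mL/min → 42% of 400 mg = 168 mg.
abrimab: 45–74 mL/min → 60% of 300 mg = 180 mg.
Total = 168 + 180 = 348 mg.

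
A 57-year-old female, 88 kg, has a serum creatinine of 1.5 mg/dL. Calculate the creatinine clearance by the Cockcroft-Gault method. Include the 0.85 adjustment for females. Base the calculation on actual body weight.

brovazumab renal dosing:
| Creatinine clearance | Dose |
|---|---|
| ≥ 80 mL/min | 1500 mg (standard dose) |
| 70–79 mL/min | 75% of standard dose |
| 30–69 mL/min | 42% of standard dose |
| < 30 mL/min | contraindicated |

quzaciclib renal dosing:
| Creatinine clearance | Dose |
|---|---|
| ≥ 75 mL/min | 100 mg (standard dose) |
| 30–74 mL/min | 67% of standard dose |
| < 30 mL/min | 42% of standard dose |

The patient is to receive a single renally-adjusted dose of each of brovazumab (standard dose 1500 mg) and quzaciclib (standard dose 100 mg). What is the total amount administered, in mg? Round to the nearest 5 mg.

695 mg

CrCl = (140 − 57) × 88 / (72 × 1.5) × 0.85 = 7304.0 / 108.00 × 0.85 ≈ 57.5 mL/min
CrCl ≈ 57 mL/min.
brovazumab: 30–69 mL/min → 42% of 1500 mg = 630 mg.
quzaciclib: 30–74 mL/min → 67% of 100 mg = 67 mg.
Total = 630 + 67 = 697 mg.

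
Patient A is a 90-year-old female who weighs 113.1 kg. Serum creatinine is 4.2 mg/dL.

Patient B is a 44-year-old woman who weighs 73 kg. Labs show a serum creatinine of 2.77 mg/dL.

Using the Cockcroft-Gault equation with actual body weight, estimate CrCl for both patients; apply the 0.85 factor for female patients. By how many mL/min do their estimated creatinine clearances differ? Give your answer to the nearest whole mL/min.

14 mL/min

Patient A: CrCl = (140 − 90) × 113.1 / (72 × 4.2) × 0.85 = 5655.0 / 302.40 × 0.85 ≈ 15.9 mL/min
Patient B: CrCl = (140 − 44) × 73 / (72 × 2.77) × 0.85 = 7008.0 / 199.44 × 0.85 ≈ 29.9 mL/min
|15.9 − 29.9| = 14.0 mL/min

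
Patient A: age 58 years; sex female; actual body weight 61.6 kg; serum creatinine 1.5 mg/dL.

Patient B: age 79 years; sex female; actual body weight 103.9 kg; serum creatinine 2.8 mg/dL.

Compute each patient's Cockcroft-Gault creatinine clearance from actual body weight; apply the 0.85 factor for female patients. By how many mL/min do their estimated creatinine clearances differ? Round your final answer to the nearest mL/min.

Patient A: CrCl = (140 − 58) × 61.6 / (72 × 1.5) × 0.85 = 5051.2 / 108.00 × 0.85 ≈ 39.8 mL/min
Patient B: CrCl = (140 − 79) × 103.9 / (72 × 2.8) × 0.85 = 6337.9 / 201.60 × 0.85 ≈ 26.7 mL/min
|39.8 − 26.7| = 13.1 mL/min

13 mL/min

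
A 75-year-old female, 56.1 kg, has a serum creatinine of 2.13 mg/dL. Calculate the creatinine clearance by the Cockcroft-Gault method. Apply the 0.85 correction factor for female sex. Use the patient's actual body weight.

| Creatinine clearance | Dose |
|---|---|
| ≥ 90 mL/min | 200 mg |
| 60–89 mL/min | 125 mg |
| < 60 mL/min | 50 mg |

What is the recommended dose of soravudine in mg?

50 mg

CrCl = (140 − 75) × 56.1 / (72 × 2.13) × 0.85 = 3646.5 / 153.36 × 0.85 ≈ 20.2 mL/min
CrCl ≈ 20 mL/min → bracket < 60 mL/min.
Dose for this bracket: 50 mg.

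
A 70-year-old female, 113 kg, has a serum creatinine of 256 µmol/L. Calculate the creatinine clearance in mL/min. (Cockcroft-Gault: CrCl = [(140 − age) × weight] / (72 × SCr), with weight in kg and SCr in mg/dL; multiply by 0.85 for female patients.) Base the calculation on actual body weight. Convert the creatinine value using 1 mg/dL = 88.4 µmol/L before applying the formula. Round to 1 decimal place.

SCr = 256 / 88.4 = 2.896 mg/dL
CrCl = (140 − 70) × 113 / (72 × 2.896) × 0.85 = 7910.0 / 208.51 × 0.85 ≈ 32.2 mL/min

32.2 mL/min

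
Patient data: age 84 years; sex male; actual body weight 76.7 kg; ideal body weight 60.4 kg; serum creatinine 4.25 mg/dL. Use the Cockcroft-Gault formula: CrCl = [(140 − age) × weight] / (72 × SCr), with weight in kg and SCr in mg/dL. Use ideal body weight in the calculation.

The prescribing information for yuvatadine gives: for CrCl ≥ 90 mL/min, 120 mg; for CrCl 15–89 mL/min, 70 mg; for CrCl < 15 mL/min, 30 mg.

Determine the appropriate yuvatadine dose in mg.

30 mg

CrCl = (140 − 84) × 60.4 / (72 × 4.25) = 3382.4 / 306.00 ≈ 11.1 mL/min
CrCl ≈ 11 mL/min → bracket < 15 mL/min.
Dose for this bracket: 30 mg.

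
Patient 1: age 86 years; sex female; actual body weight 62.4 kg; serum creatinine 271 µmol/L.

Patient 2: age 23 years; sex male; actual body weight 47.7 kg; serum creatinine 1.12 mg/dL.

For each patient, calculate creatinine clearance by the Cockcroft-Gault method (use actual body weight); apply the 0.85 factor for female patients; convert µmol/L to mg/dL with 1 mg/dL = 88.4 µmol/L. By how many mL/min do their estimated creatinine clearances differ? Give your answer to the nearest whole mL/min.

Patient 1: SCr = 271 / 88.4 = 3.066 mg/dL
Patient 1: CrCl = (140 − 86) × 62.4 / (72 × 3.066) × 0.85 = 3369.6 / 220.75 × 0.85 ≈ 13.0 mL/min
Patient 2: CrCl = (140 − 23) × 47.7 / (72 × 1.12) = 5580.9 / 80.64 ≈ 69.2 mL/min
|13.0 − 69.2| = 56.2 mL/min

56 mL/min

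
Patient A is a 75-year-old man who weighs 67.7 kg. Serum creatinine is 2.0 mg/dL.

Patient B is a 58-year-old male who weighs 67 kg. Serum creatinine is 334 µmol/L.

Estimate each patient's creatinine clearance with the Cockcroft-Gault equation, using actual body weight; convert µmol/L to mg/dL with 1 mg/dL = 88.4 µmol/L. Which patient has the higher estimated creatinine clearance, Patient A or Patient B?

Patient A: CrCl = (140 − 75) × 67.7 / (72 × 2) = 4400.5 / 144.00 ≈ 30.6 mL/min
Patient B: SCr = 334 / 88.4 = 3.778 mg/dL
Patient B: CrCl = (140 − 58) × 67 / (72 × 3.778) = 5494.0 / 272.02 ≈ 20.2 mL/min
30.6 vs 20.2 mL/min → Patient A is higher.

Patient A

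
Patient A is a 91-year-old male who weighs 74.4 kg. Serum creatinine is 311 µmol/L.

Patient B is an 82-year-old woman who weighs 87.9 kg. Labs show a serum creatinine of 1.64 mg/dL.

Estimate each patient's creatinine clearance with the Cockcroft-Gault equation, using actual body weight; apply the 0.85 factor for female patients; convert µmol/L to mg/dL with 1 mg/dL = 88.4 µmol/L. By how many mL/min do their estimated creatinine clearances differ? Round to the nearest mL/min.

22 mL/min

Patient A: SCr = 311 / 88.4 = 3.518 mg/dL
Patient A: CrCl = (140 − 91) × 74.4 / (72 × 3.518) = 3645.6 / 253.30 ≈ 14.4 mL/min
Patient B: CrCl = (140 − 82) × 87.9 / (72 × 1.64) × 0.85 = 5098.2 / 118.08 × 0.85 ≈ 36.7 mL/min
|14.4 − 36.7| = 22.3 mL/min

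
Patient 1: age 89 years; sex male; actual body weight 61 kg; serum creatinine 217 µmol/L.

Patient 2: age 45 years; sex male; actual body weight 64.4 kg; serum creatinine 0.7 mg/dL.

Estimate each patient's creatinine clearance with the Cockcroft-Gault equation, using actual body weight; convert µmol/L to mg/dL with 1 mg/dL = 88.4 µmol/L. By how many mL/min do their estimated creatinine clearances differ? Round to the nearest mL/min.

104 mL/min

Patient 1: SCr = 217 / 88.4 = 2.455 mg/dL
Patient 1: CrCl = (140 − 89) × 61 / (72 × 2.455) = 3111.0 / 176.76 ≈ 17.6 mL/min
Patient 2: CrCl = (140 − 45) × 64.4 / (72 × 0.7) = 6118.0 / 50.40 ≈ 121.4 mL/min
|17.6 − 121.4| = 103.8 mL/min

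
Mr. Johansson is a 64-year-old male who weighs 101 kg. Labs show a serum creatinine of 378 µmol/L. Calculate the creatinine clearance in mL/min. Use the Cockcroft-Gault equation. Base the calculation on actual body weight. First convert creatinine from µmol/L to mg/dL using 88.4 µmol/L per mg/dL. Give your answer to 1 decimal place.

24.9 mL/min

SCr = 378 / 88.4 = 4.276 mg/dL
CrCl = (140 − 64) × 101 / (72 × 4.276) = 7676.0 / 307.87 ≈ 24.9 mL/min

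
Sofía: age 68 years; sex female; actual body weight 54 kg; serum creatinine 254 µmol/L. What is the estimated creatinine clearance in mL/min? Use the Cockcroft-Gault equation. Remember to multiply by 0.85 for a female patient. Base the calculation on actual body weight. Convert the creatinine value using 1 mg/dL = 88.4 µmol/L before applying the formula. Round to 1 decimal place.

16.0 mL/min

SCr = 254 / 88.4 = 2.873 mg/dL
CrCl = (140 − 68) × 54 / (72 × 2.873) × 0.85 = 3888.0 / 206.86 × 0.85 ≈ 16.0 mL/min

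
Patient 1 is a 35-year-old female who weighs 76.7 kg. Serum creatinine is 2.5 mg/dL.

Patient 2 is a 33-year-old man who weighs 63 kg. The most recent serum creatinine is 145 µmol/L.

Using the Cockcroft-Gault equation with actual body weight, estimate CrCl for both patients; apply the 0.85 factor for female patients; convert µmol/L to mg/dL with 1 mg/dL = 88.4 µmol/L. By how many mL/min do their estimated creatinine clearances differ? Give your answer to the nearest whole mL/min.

Patient 1: CrCl = (140 − 35) × 76.7 / (72 × 2.5) × 0.85 = 8053.5 / 180.00 × 0.85 ≈ 38.0 mL/min
Patient 2: SCr = 145 / 88.4 = 1.64 mg/dL
Patient 2: CrCl = (140 − 33) × 63 / (72 × 1.64) = 6741.0 / 118.08 ≈ 57.1 mL/min
|38.0 − 57.1| = 19.1 mL/min

19 mL/min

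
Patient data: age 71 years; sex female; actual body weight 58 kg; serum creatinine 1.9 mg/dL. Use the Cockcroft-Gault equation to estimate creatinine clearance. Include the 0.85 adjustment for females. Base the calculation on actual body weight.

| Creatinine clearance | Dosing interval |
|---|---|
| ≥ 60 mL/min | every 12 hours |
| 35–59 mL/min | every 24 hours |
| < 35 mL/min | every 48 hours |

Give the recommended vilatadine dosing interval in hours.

every 48 hours

CrCl = (140 − 71) × 58 / (72 × 1.9) × 0.85 = 4002.0 / 136.80 × 0.85 ≈ 24.9 mL/min
CrCl ≈ 25 mL/min → bracket < 35 mL/min → every 48 hours.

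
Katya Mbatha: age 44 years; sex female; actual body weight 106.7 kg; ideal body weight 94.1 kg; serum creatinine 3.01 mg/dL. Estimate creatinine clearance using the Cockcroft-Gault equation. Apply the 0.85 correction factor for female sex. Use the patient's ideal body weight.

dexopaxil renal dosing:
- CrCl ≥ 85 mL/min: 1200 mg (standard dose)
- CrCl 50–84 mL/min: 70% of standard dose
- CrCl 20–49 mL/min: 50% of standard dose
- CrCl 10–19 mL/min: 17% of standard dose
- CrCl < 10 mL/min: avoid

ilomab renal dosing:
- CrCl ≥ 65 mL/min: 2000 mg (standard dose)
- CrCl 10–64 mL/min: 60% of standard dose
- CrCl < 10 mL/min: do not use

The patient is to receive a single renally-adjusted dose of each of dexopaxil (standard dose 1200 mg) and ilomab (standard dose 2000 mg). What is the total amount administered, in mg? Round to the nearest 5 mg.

CrCl = (140 − 44) × 94.1 / (72 × 3.01) × 0.85 = 9033.6 / 216.72 × 0.85 ≈ 35.4 mL/min
CrCl ≈ 35 mL/min.
dexopaxil: 20–49 mL/min → 50% of 1200 mg = 600 mg.
ilomab: 10–64 mL/min → 60% of 2000 mg = 1200 mg.
Total = 600 + 1200 = 1800 mg.

1800 mg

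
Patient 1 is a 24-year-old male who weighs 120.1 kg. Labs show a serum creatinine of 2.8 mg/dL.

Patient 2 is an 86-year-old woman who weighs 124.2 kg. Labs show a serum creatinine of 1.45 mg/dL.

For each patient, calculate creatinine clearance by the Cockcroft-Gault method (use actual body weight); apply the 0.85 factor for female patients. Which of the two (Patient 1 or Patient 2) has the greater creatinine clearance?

Patient 1: CrCl = (140 − 24) × 120.1 / (72 × 2.8) = 13931.6 / 201.60 ≈ 69.1 mL/min
Patient 2: CrCl = (140 − 86) × 124.2 / (72 × 1.45) × 0.85 = 6706.8 / 104.40 × 0.85 ≈ 54.6 mL/min
69.1 vs 54.6 mL/min → Patient 1 is higher.

Patient 1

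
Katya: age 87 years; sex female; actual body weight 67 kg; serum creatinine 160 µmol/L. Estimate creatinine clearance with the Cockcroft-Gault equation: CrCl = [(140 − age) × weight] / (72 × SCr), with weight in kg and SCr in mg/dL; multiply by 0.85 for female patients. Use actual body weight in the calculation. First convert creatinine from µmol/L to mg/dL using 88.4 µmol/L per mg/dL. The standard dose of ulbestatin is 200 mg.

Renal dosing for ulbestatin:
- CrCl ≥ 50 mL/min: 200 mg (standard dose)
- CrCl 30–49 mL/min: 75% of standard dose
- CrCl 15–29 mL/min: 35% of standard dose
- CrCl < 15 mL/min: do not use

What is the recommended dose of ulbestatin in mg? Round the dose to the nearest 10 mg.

SCr = 160 / 88.4 = 1.81 mg/dL
CrCl = (140 − 87) × 67 / (72 × 1.81) × 0.85 = 3551.0 / 130.32 × 0.85 ≈ 23.2 mL/min
CrCl ≈ 23 mL/min → bracket 15–29 mL/min.
35% of 200 mg = 70 mg

70 mg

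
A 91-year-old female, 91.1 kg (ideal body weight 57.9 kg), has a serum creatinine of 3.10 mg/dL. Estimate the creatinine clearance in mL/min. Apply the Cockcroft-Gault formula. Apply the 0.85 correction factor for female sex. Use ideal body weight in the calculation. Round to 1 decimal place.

10.8 mL/min

CrCl = (140 − 91) × 57.9 / (72 × 3.1) × 0.85 = 2837.1 / 223.20 × 0.85 ≈ 10.8 mL/min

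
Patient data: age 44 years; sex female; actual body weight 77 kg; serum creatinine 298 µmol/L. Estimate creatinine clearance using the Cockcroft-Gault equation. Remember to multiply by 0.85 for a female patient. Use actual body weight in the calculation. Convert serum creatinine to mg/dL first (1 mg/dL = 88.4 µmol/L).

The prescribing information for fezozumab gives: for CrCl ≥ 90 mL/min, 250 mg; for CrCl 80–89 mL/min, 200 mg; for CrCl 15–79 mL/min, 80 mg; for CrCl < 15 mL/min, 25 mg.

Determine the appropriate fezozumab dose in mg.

SCr = 298 / 88.4 = 3.371 mg/dL
CrCl = (140 − 44) × 77 / (72 × 3.371) × 0.85 = 7392.0 / 242.71 × 0.85 ≈ 25.9 mL/min
CrCl ≈ 26 mL/min → bracket 15–79 mL/min.
Dose for this bracket: 80 mg.

80 mg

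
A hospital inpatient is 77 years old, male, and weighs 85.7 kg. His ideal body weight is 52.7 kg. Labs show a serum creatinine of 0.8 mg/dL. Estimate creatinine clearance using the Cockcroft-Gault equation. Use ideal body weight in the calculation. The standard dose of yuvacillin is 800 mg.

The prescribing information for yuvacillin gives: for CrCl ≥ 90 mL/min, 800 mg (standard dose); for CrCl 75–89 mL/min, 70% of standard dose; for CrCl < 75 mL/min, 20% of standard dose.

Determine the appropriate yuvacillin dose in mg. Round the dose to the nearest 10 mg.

160 mg

CrCl = (140 − 77) × 52.7 / (72 × 0.8) = 3320.1 / 57.60 ≈ 57.6 mL/min
CrCl ≈ 58 mL/min → bracket < 75 mL/min.
20% of 800 mg = 160 mg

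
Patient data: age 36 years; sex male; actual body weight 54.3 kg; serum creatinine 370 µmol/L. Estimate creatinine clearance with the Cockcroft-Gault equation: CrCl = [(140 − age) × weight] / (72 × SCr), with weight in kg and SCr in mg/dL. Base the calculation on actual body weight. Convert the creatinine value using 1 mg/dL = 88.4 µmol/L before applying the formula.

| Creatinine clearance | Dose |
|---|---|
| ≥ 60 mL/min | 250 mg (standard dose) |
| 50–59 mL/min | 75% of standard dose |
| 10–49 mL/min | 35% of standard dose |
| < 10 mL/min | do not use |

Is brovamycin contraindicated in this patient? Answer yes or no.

no

SCr = 370 / 88.4 = 4.186 mg/dL
CrCl = (140 − 36) × 54.3 / (72 × 4.186) = 5647.2 / 301.39 ≈ 18.7 mL/min
CrCl ≈ 19 mL/min, which is ≥ 10 mL/min.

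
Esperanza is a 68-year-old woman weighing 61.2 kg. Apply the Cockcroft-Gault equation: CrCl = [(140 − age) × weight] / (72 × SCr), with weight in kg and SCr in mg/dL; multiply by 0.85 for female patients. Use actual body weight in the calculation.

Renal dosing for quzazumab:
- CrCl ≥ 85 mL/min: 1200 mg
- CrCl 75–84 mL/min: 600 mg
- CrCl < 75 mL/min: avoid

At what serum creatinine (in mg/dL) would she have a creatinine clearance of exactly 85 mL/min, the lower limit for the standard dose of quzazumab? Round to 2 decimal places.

Standard dose requires CrCl ≥ 85 mL/min.
Set (140 − 68) × 61.2 × 0.85 / (72 × SCr) = 85
SCr = (140 − 68) × 61.2 × 0.85 / (72 × 85) = 0.612 mg/dL

0.61 mg/dL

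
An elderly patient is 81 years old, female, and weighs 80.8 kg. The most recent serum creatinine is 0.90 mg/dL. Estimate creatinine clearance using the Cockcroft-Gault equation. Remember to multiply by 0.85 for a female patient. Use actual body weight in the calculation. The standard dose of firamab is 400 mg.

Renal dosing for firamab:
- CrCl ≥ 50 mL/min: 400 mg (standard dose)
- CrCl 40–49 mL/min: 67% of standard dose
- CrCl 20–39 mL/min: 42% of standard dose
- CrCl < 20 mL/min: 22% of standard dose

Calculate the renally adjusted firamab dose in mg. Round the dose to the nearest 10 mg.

CrCl = (140 − 81) × 80.8 / (72 × 0.9) × 0.85 = 4767.2 / 64.80 × 0.85 ≈ 62.5 mL/min
CrCl ≈ 63 mL/min → bracket ≥ 50 mL/min.
100% of 400 mg = 400 mg

400 mg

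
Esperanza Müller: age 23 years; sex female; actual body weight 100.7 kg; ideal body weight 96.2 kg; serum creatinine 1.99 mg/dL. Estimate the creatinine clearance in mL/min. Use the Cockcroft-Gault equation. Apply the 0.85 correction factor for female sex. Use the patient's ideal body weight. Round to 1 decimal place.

CrCl = (140 − 23) × 96.2 / (72 × 1.99) × 0.85 = 11255.4 / 143.28 × 0.85 ≈ 66.8 mL/min

66.8 mL/min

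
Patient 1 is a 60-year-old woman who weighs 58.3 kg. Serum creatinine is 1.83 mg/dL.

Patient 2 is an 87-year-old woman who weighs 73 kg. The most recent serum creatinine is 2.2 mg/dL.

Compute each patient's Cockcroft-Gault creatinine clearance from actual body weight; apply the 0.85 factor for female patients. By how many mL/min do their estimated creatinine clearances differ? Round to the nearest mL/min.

9 mL/min

Patient 1: CrCl = (140 − 60) × 58.3 / (72 × 1.83) × 0.85 = 4664.0 / 131.76 × 0.85 ≈ 30.1 mL/min
Patient 2: CrCl = (140 − 87) × 73 / (72 × 2.2) × 0.85 = 3869.0 / 158.40 × 0.85 ≈ 20.8 mL/min
|30.1 − 20.8| = 9.3 mL/min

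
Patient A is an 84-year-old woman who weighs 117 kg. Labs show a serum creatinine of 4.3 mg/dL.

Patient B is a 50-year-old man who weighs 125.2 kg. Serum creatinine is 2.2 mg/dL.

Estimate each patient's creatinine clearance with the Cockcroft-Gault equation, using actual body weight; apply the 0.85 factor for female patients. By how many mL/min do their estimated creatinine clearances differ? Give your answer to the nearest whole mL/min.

53 mL/min

Patient A: CrCl = (140 − 84) × 117 / (72 × 4.3) × 0.85 = 6552.0 / 309.60 × 0.85 ≈ 18.0 mL/min
Patient B: CrCl = (140 − 50) × 125.2 / (72 × 2.2) = 11268.0 / 158.40 ≈ 71.1 mL/min
|18.0 − 71.1| = 53.1 mL/min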